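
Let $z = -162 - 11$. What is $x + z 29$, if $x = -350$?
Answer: $-5367$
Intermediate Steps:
$z = -173$ ($z = -162 - 11 = -173$)
$x + z 29 = -350 - 5017 = -5367$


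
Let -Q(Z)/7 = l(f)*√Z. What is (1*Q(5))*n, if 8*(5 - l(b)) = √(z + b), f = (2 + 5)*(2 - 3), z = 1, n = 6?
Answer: 21*√5*(-40 + I*√6)/4 ≈ -469.57 + 28.755*I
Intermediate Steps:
f = -7 (f = 7*(-1) = -7)
l(b) = 5 - √(1 + b)/8
Q(Z) = -7*√Z*(5 - I*√6/8) (Q(Z) = -7*(5 - √(1 - 7)/8)*√Z = -7*(5 - I*√6/8)*√Z = -7*√Z*(5 - I*√6/8))
(1*Q(5))*n = (1*(7*√5*(-40 + I*√6)/8))*6 = (7*√5*(-40 + I*√6)/8)*6 = 21*√5*(-40 + I*√6)/4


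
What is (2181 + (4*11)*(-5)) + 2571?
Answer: 4532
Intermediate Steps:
(2181 + (4*11)*(-5)) + 2571 = (2181 + 44*(-5)) + 2571 = (2181 - 220) + 2571 = 1961 + 2571 = 4532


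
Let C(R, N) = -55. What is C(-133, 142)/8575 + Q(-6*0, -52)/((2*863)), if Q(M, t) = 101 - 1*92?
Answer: -3551/2960090 ≈ -0.0011996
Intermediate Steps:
Q(M, t) = 9 (Q(M, t) = 101 - 92 = 9)
C(-133, 142)/8575 + Q(-6*0, -52)/((2*863)) = -55/8575 + 9/((2*863)) = -55*1/8575 + 9/1726 = -11/1715 + 9*(1/1726) = -11/1715 + 9/1726 = -3551/2960090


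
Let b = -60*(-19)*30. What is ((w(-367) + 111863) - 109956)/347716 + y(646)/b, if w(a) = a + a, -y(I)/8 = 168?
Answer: -17800571/495495300 ≈ -0.035925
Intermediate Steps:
y(I) = -1344 (y(I) = -8*168 = -1344)
w(a) = 2*a
b = 34200 (b = 1140*30 = 34200)
((w(-367) + 111863) - 109956)/347716 + y(646)/b = ((2*(-367) + 111863) - 109956)/347716 - 1344/34200 = ((-734 + 111863) - 109956)*(1/347716) - 1344*1/34200 = (111129 - 109956)*(1/347716) - 56/1425 = 1173*(1/347716) - 56/1425 = 1173/347716 - 56/1425 = -17800571/495495300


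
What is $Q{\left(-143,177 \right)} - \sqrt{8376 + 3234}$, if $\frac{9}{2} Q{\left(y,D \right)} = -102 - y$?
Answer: $\frac{82}{9} - 3 \sqrt{1290} \approx -98.639$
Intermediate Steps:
$Q{\left(y,D \right)} = - \frac{68}{3} - \frac{2 y}{9}$ ($Q{\left(y,D \right)} = \frac{2 \left(-102 - y\right)}{9} = - \frac{68}{3} - \frac{2 y}{9}$)
$Q{\left(-143,177 \right)} - \sqrt{8376 + 3234} = \left(- \frac{68}{3} - - \frac{286}{9}\right) - \sqrt{8376 + 3234} = \left(- \frac{68}{3} + \frac{286}{9}\right) - \sqrt{11610} = \frac{82}{9} - 3 \sqrt{1290}$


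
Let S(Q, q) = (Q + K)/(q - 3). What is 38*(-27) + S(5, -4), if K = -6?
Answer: -7181/7 ≈ -1025.9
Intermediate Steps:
S(Q, q) = (-6 + Q)/(-3 + q) (S(Q, q) = (Q - 6)/(q - 3) = (-6 + Q)/(-3 + q))
38*(-27) + S(5, -4) = 38*(-27) + (-6 + 5)/(-3 - 4) = -1026 - 1/(-7) = -1026 - ⅐*(-1) = -1026 + ⅐ = -7181/7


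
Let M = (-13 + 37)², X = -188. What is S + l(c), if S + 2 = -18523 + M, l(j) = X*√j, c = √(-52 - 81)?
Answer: -17949 - 188*133^(¼)*√I ≈ -18400.0 - 451.45*I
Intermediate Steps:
c = I*√133 (c = √(-133) = I*√133 ≈ 11.533*I)
l(j) = -188*√j
M = 576 (M = 24² = 576)
S = -17949 (S = -2 + (-18523 + 576) = -2 - 17947 = -17949)
S + l(c) = -17949 - 188*133^(¼)*√I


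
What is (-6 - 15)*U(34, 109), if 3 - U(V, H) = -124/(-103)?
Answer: -3885/103 ≈ -37.718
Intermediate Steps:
U(V, H) = 185/103 (U(V, H) = 3 - (-124)/(-103) = 3 - (-124)*(-1)/103 = 3 - 1*124/103 = 3 - 124/103 = 185/103)
(-6 - 15)*U(34, 109) = (-6 - 15)*(185/103) = -21*185/103 = -3885/103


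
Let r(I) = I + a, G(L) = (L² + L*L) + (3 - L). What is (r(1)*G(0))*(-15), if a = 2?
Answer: -135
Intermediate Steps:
G(L) = 3 - L + 2*L² (G(L) = (L² + L²) + (3 - L) = 2*L² + (3 - L) = 3 - L + 2*L²)
r(I) = 2 + I (r(I) = I + 2 = 2 + I)
(r(1)*G(0))*(-15) = ((2 + 1)*(3 - 1*0 + 2*0²))*(-15) = (3*(3 + 0 + 2*0))*(-15) = (3*(3 + 0 + 0))*(-15) = (3*3)*(-15) = 9*(-15) = -135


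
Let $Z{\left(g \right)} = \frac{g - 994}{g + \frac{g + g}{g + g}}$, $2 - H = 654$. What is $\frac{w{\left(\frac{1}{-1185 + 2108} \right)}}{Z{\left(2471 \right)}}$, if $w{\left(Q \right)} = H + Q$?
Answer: $- \frac{1487637240}{1363271} \approx -1091.2$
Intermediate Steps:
$H = -652$ ($H = 2 - 654 = -652$)
$w{\left(Q \right)} = -652 + Q$
$Z{\left(g \right)} = \frac{-994 + g}{1 + g}$ ($Z{\left(g \right)} = \frac{-994 + g}{g + \frac{2 g}{2 g}} = \frac{-994 + g}{g + 2 g \frac{1}{2 g}} = \frac{-994 + g}{g + 1} = \frac{-994 + g}{1 + g}$)
$\frac{w{\left(\frac{1}{-1185 + 2108} \right)}}{Z{\left(2471 \right)}} = \frac{-652 + \frac{1}{-1185 + 2108}}{\frac{1}{1 + 2471} \left(-994 + 2471\right)} = \frac{-652 + \frac{1}{923}}{\frac{1}{2472} \cdot 1477} = - \frac{601795}{923 \cdot \frac{1477}{2472}} = \left(- \frac{601795}{923}\right) \frac{2472}{1477} = - \frac{1487637240}{1363271}$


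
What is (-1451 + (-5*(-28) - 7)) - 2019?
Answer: -3337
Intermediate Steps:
(-1451 + (-5*(-28) - 7)) - 2019 = (-1451 + (140 - 7)) - 2019 = (-1451 + 133) - 2019 = -1318 - 2019 = -3337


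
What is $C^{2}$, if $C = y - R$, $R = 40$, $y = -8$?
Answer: $2304$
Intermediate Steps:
$C = -48$ ($C = -8 - 40 = -48$)
$C^{2} = \left(-48\right)^{2} = 2304$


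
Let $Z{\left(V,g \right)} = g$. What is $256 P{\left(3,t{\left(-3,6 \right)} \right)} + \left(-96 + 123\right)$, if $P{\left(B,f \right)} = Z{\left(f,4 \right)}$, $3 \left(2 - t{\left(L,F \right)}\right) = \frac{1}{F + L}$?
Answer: $1051$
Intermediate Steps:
$t{\left(L,F \right)} = 2 - \frac{1}{3 \left(F + L\right)}$
$P{\left(B,f \right)} = 4$
$256 P{\left(3,t{\left(-3,6 \right)} \right)} + \left(-96 + 123\right) = 256 \cdot 4 + \left(-96 + 123\right) = 1024 + 27 = 1051$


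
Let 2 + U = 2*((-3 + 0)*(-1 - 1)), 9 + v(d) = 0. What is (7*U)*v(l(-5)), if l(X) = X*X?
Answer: -630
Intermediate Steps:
l(X) = X**2
v(d) = -9 (v(d) = -9 + 0 = -9)
U = 10 (U = -2 + 2*((-3 + 0)*(-1 - 1)) = -2 + 2*(-3*(-2)) = -2 + 2*6 = -2 + 12 = 10)
(7*U)*v(l(-5)) = (7*10)*(-9) = 70*(-9) = -630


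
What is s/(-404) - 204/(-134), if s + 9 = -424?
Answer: 70219/27068 ≈ 2.5942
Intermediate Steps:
s = -433 (s = -9 - 424 = -433)
s/(-404) - 204/(-134) = -433/(-404) - 204/(-134) = -433*(-1/404) - 204*(-1/134) = 433/404 + 102/67 = 70219/27068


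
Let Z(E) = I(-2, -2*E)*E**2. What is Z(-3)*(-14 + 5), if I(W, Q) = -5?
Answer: 405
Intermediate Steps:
Z(E) = -5*E**2
Z(-3)*(-14 + 5) = (-5*(-3)**2)*(-14 + 5) = -5*9*(-9) = -45*(-9) = 405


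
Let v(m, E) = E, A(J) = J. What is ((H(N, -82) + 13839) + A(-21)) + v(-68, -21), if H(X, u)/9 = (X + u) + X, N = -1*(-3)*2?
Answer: 13167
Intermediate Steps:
N = 6 (N = 3*2 = 6)
H(X, u) = 9*u + 18*X (H(X, u) = 9*((X + u) + X) = 9*(u + 2*X) = 9*u + 18*X)
((H(N, -82) + 13839) + A(-21)) + v(-68, -21) = (((9*(-82) + 18*6) + 13839) - 21) - 21 = (((-738 + 108) + 13839) - 21) - 21 = ((-630 + 13839) - 21) - 21 = (13209 - 21) - 21 = 13188 - 21 = 13167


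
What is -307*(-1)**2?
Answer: -307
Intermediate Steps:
-307*(-1)**2 = -307*1 = -307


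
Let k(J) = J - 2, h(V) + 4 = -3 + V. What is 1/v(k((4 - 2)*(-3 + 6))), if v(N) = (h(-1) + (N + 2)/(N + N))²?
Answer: 16/841 ≈ 0.019025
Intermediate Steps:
h(V) = -7 + V (h(V) = -4 + (-3 + V) = -7 + V)
k(J) = -2 + J
v(N) = (-8 + (2 + N)/(2*N))² (v(N) = ((-7 - 1) + (N + 2)/(N + N))² = (-8 + (2 + N)/((2*N)))² = (-8 + (2 + N)*(1/(2*N)))² = (-8 + (2 + N)/(2*N))²)
1/v(k((4 - 2)*(-3 + 6))) = 1/((-2 + 15*(-2 + (4 - 2)*(-3 + 6)))²/(4*(-2 + (4 - 2)*(-3 + 6))²)) = 1/((-2 + 15*(-2 + 2*3))²/(4*(-2 + 2*3)²)) = 1/((-2 + 15*(-2 + 6))²/(4*(-2 + 6)²)) = 1/((¼)*(-2 + 15*4)²/4²) = 1/((¼)*(1/16)*(-2 + 60)²) = 1/((¼)*(1/16)*58²) = 1/((¼)*(1/16)*3364) = 1/(841/16) = 16/841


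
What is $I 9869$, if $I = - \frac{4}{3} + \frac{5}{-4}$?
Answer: $- \frac{305939}{12} \approx -25495.0$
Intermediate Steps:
$I = - \frac{31}{12}$ ($I = \left(-4\right) \frac{1}{3} + 5 \left(- \frac{1}{4}\right) = - \frac{4}{3} - \frac{5}{4} = - \frac{31}{12} \approx -2.5833$)
$I 9869 = \left(- \frac{31}{12}\right) 9869 = - \frac{305939}{12}$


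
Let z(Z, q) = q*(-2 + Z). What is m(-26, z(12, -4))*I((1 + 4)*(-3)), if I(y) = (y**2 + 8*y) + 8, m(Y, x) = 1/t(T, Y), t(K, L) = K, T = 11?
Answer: 113/11 ≈ 10.273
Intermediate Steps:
m(Y, x) = 1/11
I(y) = 8 + y**2 + 8*y
m(-26, z(12, -4))*I((1 + 4)*(-3)) = (8 + ((1 + 4)*(-3))**2 + 8*((1 + 4)*(-3)))/11 = (8 + (5*(-3))**2 + 8*(5*(-3)))/11 = (8 + (-15)**2 + 8*(-15))/11 = (8 + 225 - 120)/11 = (1/11)*113 = 113/11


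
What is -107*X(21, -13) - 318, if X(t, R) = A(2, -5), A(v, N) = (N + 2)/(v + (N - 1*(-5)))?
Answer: -315/2 ≈ -157.50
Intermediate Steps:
A(v, N) = (2 + N)/(5 + N + v) (A(v, N) = (2 + N)/(v + (N + 5)) = (2 + N)/(v + (5 + N)) = (2 + N)/(5 + N + v))
X(t, R) = -3/2 (X(t, R) = (2 - 5)/(5 - 5 + 2) = -3/2)
-107*X(21, -13) - 318 = -107*(-3/2) - 318 = 321/2 - 318 = -315/2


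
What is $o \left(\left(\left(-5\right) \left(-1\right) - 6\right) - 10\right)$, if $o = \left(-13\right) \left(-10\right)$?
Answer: $-1430$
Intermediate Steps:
$o = 130$
$o \left(\left(\left(-5\right) \left(-1\right) - 6\right) - 10\right) = 130 \left(\left(\left(-5\right) \left(-1\right) - 6\right) - 10\right) = 130 \left(\left(5 - 6\right) - 10\right) = 130 \left(-1 - 10\right) = 130 \left(-11\right) = -1430$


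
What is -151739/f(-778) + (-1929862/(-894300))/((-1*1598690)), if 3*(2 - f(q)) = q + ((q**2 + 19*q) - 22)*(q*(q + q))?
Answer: -2760109872822973/3871131673656135018000 ≈ -7.1300e-7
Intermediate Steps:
f(q) = 2 - q/3 - 2*q**2*(-22 + q**2 + 19*q)/3 (f(q) = 2 - (q + ((q**2 + 19*q) - 22)*(q*(q + q)))/3 = 2 - (q + (-22 + q**2 + 19*q)*(q*(2*q)))/3 = 2 - (q + (-22 + q**2 + 19*q)*(2*q**2))/3 = 2 - (q + 2*q**2*(-22 + q**2 + 19*q))/3 = 2 + (-q/3 - 2*q**2*(-22 + q**2 + 19*q)/3) = 2 - q/3 - 2*q**2*(-22 + q**2 + 19*q)/3)
-151739/f(-778) + (-1929862/(-894300))/((-1*1598690)) = -151739/(2 - 38/3*(-778)**3 - 2/3*(-778)**4 - 1/3*(-778) + (44/3)*(-778)**2) + (-1929862/(-894300))/((-1*1598690)) = -151739/(2 - 38/3*(-470910952) - 2/3*366368720656 + 778/3 + (44/3)*605284) - 1929862*(-1/894300)/(-1598690) = -151739/(2 + 17894616176/3 - 732737441312/3 + 778/3 + 26632496/3) + (87721/40650)*(-1/1598690) = -151739/(-238272063952) - 87721/64986748500 = -151739*(-1/238272063952) - 87721/64986748500 = 151739/238272063952 - 87721/64986748500 = -2760109872822973/3871131673656135018000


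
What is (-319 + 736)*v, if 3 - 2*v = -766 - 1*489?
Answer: 262293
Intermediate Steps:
v = 629 (v = 3/2 - (-766 - 1*489)/2 = 3/2 - (-766 - 489)/2 = 3/2 - 1/2*(-1255) = 3/2 + 1255/2 = 629)
(-319 + 736)*v = (-319 + 736)*629 = 417*629 = 262293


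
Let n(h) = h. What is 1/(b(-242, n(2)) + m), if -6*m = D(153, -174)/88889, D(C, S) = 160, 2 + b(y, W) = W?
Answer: -266667/80 ≈ -3333.3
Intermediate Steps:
b(y, W) = -2 + W
m = -80/266667 (m = -80/(3*88889) = -⅙*160/88889 = -80/266667 ≈ -0.00030000)
1/(b(-242, n(2)) + m) = 1/((-2 + 2) - 80/266667) = 1/(0 - 80/266667) = 1/(-80/266667) = -266667/80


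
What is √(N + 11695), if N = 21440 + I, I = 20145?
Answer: 12*√370 ≈ 230.82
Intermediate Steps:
N = 41585 (N = 21440 + 20145 = 41585)
√(N + 11695) = √(41585 + 11695) = √53280 = 12*√370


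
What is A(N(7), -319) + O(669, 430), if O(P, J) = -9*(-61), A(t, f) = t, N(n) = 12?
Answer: 561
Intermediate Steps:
O(P, J) = 549
A(N(7), -319) + O(669, 430) = 12 + 549 = 561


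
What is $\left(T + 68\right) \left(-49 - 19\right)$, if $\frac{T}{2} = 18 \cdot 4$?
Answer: $-14416$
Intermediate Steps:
$T = 144$ ($T = 2 \cdot 18 \cdot 4 = 2 \cdot 72 = 144$)
$\left(T + 68\right) \left(-49 - 19\right) = \left(144 + 68\right) \left(-49 - 19\right) = 212 \left(-49 - 19\right) = 212 \left(-68\right) = -14416$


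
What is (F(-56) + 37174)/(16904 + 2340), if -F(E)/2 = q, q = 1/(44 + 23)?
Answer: 622664/322337 ≈ 1.9317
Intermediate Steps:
q = 1/67 ≈ 0.014925
F(E) = -2/67 (F(E) = -2*1/67 = -2/67)
(F(-56) + 37174)/(16904 + 2340) = (-2/67 + 37174)/(16904 + 2340) = (2490656/67)/19244 = (2490656/67)*(1/19244) = 622664/322337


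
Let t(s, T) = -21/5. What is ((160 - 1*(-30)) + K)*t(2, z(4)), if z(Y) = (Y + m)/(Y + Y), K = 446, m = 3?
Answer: -13356/5 ≈ -2671.2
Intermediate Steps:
z(Y) = (3 + Y)/(2*Y) (z(Y) = (Y + 3)/(Y + Y) = (3 + Y)/((2*Y)) = (3 + Y)*(1/(2*Y)) = (3 + Y)/(2*Y))
t(s, T) = -21/5 (t(s, T) = -21*1/5 = -21/5)
((160 - 1*(-30)) + K)*t(2, z(4)) = ((160 - 1*(-30)) + 446)*(-21/5) = ((160 + 30) + 446)*(-21/5) = (190 + 446)*(-21/5) = 636*(-21/5) = -13356/5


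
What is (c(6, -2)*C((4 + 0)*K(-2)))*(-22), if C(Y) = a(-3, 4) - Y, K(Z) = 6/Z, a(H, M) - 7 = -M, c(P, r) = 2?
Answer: -660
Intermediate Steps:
a(H, M) = 7 - M
C(Y) = 3 - Y (C(Y) = (7 - 1*4) - Y = (7 - 4) - Y = 3 - Y)
(c(6, -2)*C((4 + 0)*K(-2)))*(-22) = (2*(3 - (4 + 0)*6/(-2)))*(-22) = (2*(3 - 4*6*(-½)))*(-22) = (2*(3 - 4*(-3)))*(-22) = (2*(3 - 1*(-12)))*(-22) = (2*(3 + 12))*(-22) = (2*15)*(-22) = 30*(-22) = -660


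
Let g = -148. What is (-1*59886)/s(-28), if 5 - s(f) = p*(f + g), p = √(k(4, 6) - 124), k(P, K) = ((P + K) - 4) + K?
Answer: -299430/3469337 + 42159744*I*√7/3469337 ≈ -0.086308 + 32.151*I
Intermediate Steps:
k(P, K) = -4 + P + 2*K (k(P, K) = ((K + P) - 4) + K = (-4 + K + P) + K = -4 + P + 2*K)
p = 4*I*√7 (p = √((-4 + 4 + 2*6) - 124) = √((-4 + 4 + 12) - 124) = √(12 - 124) = √(-112) = 4*I*√7 ≈ 10.583*I)
s(f) = 5 - 4*I*√7*(-148 + f) (s(f) = 5 - 4*I*√7*(f - 148) = 5 - 4*I*√7*(-148 + f))
(-1*59886)/s(-28) = (-1*59886)/(5 + 592*I*√7 - 4*I*(-28)*√7) = -59886/(5 + 592*I*√7 + 112*I*√7) = -59886/(5 + 704*I*√7)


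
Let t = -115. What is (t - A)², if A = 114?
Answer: 52441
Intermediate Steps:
(t - A)² = (-115 - 1*114)² = (-115 - 114)² = (-229)² = 52441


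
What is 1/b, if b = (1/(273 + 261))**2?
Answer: 285156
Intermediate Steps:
b = 1/285156 (b = (1/534)**2 = 1/285156 ≈ 3.5069e-6)
1/b = 1/(1/285156) = 285156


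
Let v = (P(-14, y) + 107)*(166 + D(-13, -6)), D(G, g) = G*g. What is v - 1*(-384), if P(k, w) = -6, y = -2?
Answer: 25028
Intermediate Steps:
v = 24644 (v = (-6 + 107)*(166 - 13*(-6)) = 101*(166 + 78) = 101*244 = 24644)
v - 1*(-384) = 24644 - 1*(-384) = 24644 + 384 = 25028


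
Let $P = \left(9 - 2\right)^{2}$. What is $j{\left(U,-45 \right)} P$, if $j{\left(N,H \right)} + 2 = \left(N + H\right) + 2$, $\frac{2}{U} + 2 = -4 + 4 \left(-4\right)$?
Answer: $- \frac{24304}{11} \approx -2209.5$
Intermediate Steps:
$U = - \frac{1}{11}$ ($U = \frac{2}{-2 + \left(-4 + 4 \left(-4\right)\right)} = \frac{2}{-2 - 20} = \frac{2}{-22} = 2 \left(- \frac{1}{22}\right) = - \frac{1}{11} \approx -0.090909$)
$j{\left(N,H \right)} = H + N$ ($j{\left(N,H \right)} = -2 + \left(\left(N + H\right) + 2\right) = -2 + \left(\left(H + N\right) + 2\right) = -2 + \left(2 + H + N\right) = H + N$)
$P = 49$ ($P = 7^{2} = 49$)
$j{\left(U,-45 \right)} P = \left(-45 - \frac{1}{11}\right) 49 = \left(- \frac{496}{11}\right) 49 = - \frac{24304}{11}$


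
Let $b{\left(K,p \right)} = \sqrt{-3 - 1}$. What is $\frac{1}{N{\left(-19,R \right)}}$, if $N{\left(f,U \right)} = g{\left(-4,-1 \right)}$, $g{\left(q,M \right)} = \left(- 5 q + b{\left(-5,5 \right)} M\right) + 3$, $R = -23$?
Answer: $\frac{23}{533} + \frac{2 i}{533} \approx 0.043152 + 0.0037523 i$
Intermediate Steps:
$b{\left(K,p \right)} = 2 i$ ($b{\left(K,p \right)} = \sqrt{-4} = 2 i$)
$g{\left(q,M \right)} = 3 - 5 q + 2 i M$ ($g{\left(q,M \right)} = \left(- 5 q + 2 i M\right) + 3 = 3 - 5 q + 2 i M$)
$N{\left(f,U \right)} = 23 - 2 i$ ($N{\left(f,U \right)} = 3 - -20 + 2 i \left(-1\right) = 3 + 20 - 2 i = 23 - 2 i$)
$\frac{1}{N{\left(-19,R \right)}} = \frac{1}{23 - 2 i} = \frac{23 + 2 i}{533}$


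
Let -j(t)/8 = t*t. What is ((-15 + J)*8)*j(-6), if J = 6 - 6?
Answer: 34560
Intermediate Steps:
J = 0
j(t) = -8*t² (j(t) = -8*t*t = -8*t²)
((-15 + J)*8)*j(-6) = ((-15 + 0)*8)*(-8*(-6)²) = (-15*8)*(-8*36) = -120*(-288) = 34560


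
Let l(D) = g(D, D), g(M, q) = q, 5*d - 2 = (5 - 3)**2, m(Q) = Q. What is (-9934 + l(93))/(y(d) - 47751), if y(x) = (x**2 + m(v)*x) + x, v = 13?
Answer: 246025/1193319 ≈ 0.20617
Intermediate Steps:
d = 6/5 (d = 2/5 + (5 - 3)**2/5 = 2/5 + (1/5)*2**2 = 2/5 + (1/5)*4 = 2/5 + 4/5 = 6/5 ≈ 1.2000)
l(D) = D
y(x) = x**2 + 14*x (y(x) = (x**2 + 13*x) + x = x**2 + 14*x)
(-9934 + l(93))/(y(d) - 47751) = (-9934 + 93)/(6*(14 + 6/5)/5 - 47751) = -9841/((6/5)*(76/5) - 47751) = -9841/(456/25 - 47751) = -9841/(-1193319/25) = -9841*(-25/1193319) = 246025/1193319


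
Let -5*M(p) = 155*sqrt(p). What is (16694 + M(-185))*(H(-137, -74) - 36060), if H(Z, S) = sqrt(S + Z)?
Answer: -(16694 - 31*I*sqrt(185))*(36060 - I*sqrt(211)) ≈ -6.0198e+8 + 1.5447e+7*I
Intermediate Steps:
M(p) = -31*sqrt(p)
(16694 + M(-185))*(H(-137, -74) - 36060) = (16694 - 31*I*sqrt(185))*(sqrt(-74 - 137) - 36060) = (16694 - 31*I*sqrt(185))*(sqrt(-211) - 36060) = (16694 - 31*I*sqrt(185))*(I*sqrt(211) - 36060) = (16694 - 31*I*sqrt(185))*(-36060 + I*sqrt(211)) = (-36060 + I*sqrt(211))*(16694 - 31*I*sqrt(185))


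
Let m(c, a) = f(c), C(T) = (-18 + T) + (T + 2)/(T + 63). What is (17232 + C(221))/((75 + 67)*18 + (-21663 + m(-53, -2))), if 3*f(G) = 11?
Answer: -14855289/16276040 ≈ -0.91271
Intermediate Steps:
f(G) = 11/3 (f(G) = (⅓)*11 = 11/3)
C(T) = -18 + T + (2 + T)/(63 + T) (C(T) = (-18 + T) + (2 + T)/(63 + T) = -18 + T + (2 + T)/(63 + T))
m(c, a) = 11/3
(17232 + C(221))/((75 + 67)*18 + (-21663 + m(-53, -2))) = (17232 + (-1132 + 221² + 46*221)/(63 + 221))/((75 + 67)*18 + (-21663 + 11/3)) = (17232 + (-1132 + 48841 + 10166)/284)/(142*18 - 64978/3) = (17232 + (1/284)*57875)/(2556 - 64978/3) = (17232 + 57875/284)/(-57310/3) = (4951763/284)*(-3/57310) = -14855289/16276040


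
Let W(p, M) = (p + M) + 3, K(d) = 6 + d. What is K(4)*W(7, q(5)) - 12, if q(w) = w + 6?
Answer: 198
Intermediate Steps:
q(w) = 6 + w
W(p, M) = 3 + M + p (W(p, M) = (M + p) + 3 = 3 + M + p)
K(4)*W(7, q(5)) - 12 = (6 + 4)*(3 + (6 + 5) + 7) - 12 = 10*(3 + 11 + 7) - 12 = 10*21 - 12 = 210 - 12 = 198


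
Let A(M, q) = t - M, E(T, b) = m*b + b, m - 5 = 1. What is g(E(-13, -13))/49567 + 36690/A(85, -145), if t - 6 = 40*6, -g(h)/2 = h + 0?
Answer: 259806076/1140041 ≈ 227.89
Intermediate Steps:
m = 6 (m = 5 + 1 = 6)
E(T, b) = 7*b (E(T, b) = 6*b + b = 7*b)
g(h) = -2*h (g(h) = -2*(h + 0) = -2*h)
t = 246 (t = 6 + 40*6 = 6 + 240 = 246)
A(M, q) = 246 - M
g(E(-13, -13))/49567 + 36690/A(85, -145) = -14*(-13)/49567 + 36690/(246 - 1*85) = -2*(-91)*(1/49567) + 36690/(246 - 85) = 182*(1/49567) + 36690/161 = 26/7081 + 36690*(1/161) = 26/7081 + 36690/161 = 259806076/1140041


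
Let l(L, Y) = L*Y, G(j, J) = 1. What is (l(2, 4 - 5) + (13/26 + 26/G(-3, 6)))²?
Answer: 2401/4 ≈ 600.25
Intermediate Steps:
(l(2, 4 - 5) + (13/26 + 26/G(-3, 6)))² = (2*(4 - 5) + (13/26 + 26/1))² = (2*(-1) + (13*(1/26) + 26*1))² = (-2 + (½ + 26))² = (-2 + 53/2)² = (49/2)² = 2401/4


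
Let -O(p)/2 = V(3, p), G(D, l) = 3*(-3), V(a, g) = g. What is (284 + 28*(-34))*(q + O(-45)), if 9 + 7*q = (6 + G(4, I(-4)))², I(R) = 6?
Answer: -60120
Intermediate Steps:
G(D, l) = -9
q = 0 (q = -9/7 + (6 - 9)²/7 = -9/7 + (⅐)*(-3)² = -9/7 + (⅐)*9 = -9/7 + 9/7 = 0)
O(p) = -2*p
(284 + 28*(-34))*(q + O(-45)) = (284 + 28*(-34))*(0 - 2*(-45)) = (284 - 952)*(0 + 90) = -668*90 = -60120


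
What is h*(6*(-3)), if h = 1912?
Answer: -34416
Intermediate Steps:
h*(6*(-3)) = 1912*(6*(-3)) = 1912*(-18) = -34416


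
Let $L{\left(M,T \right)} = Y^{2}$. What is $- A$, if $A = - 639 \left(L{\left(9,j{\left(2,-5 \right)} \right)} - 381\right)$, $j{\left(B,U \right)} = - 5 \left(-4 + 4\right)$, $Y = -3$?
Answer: $-237708$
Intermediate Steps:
$j{\left(B,U \right)} = 0$ ($j{\left(B,U \right)} = \left(-5\right) 0 = 0$)
$L{\left(M,T \right)} = 9$ ($L{\left(M,T \right)} = \left(-3\right)^{2} = 9$)
$A = 237708$ ($A = - 639 \left(9 - 381\right) = \left(-639\right) \left(-372\right) = 237708$)
$- A = \left(-1\right) 237708 = -237708$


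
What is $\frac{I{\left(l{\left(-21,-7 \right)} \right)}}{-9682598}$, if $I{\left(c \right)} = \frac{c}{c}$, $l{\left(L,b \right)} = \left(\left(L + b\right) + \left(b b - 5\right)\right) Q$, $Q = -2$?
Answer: $- \frac{1}{9682598} \approx -1.0328 \cdot 10^{-7}$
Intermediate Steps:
$l{\left(L,b \right)} = 10 - 2 L - 2 b - 2 b^{2}$ ($l{\left(L,b \right)} = \left(\left(L + b\right) + \left(b b - 5\right)\right) \left(-2\right) = \left(\left(L + b\right) + \left(b^{2} - 5\right)\right) \left(-2\right) = \left(\left(L + b\right) + \left(-5 + b^{2}\right)\right) \left(-2\right) = \left(-5 + L + b + b^{2}\right) \left(-2\right) = 10 - 2 L - 2 b - 2 b^{2}$)
$I{\left(c \right)} = 1$
$\frac{I{\left(l{\left(-21,-7 \right)} \right)}}{-9682598} = 1 \frac{1}{-9682598} = 1 \left(- \frac{1}{9682598}\right) = - \frac{1}{9682598}$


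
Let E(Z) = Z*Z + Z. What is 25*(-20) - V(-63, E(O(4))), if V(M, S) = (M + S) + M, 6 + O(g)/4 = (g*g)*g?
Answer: -54430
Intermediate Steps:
O(g) = -24 + 4*g³ (O(g) = -24 + 4*((g*g)*g) = -24 + 4*(g²*g) = -24 + 4*g³)
E(Z) = Z + Z² (E(Z) = Z² + Z = Z + Z²)
V(M, S) = S + 2*M
25*(-20) - V(-63, E(O(4))) = 25*(-20) - ((-24 + 4*4³)*(1 + (-24 + 4*4³)) + 2*(-63)) = -500 - ((-24 + 4*64)*(1 + (-24 + 4*64)) - 126) = -500 - ((-24 + 256)*(1 + (-24 + 256)) - 126) = -500 - (232*(1 + 232) - 126) = -500 - (232*233 - 126) = -500 - (54056 - 126) = -500 - 1*53930 = -500 - 53930 = -54430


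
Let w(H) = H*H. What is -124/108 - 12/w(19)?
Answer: -11515/9747 ≈ -1.1814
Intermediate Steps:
w(H) = H²
-124/108 - 12/w(19) = -124/108 - 12/(19²) = -124*1/108 - 12/361 = -31/27 - 12*1/361 = -31/27 - 12/361 = -11515/9747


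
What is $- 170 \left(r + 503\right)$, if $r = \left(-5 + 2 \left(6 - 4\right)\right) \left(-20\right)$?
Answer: $-88910$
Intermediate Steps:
$r = 20$ ($r = \left(-5 + 2 \left(6 - 4\right)\right) \left(-20\right) = \left(-5 + 2 \cdot 2\right) \left(-20\right) = \left(-5 + 4\right) \left(-20\right) = \left(-1\right) \left(-20\right) = 20$)
$- 170 \left(r + 503\right) = - 170 \left(20 + 503\right) = \left(-170\right) 523 = -88910$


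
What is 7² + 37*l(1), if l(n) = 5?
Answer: 234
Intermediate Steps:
7² + 37*l(1) = 7² + 37*5 = 49 + 185 = 234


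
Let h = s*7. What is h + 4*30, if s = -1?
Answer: 113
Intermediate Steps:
h = -7 (h = -1*7 = -7)
h + 4*30 = -7 + 4*30 = -7 + 120 = 113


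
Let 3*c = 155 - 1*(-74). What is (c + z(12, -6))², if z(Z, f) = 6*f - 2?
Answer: 13225/9 ≈ 1469.4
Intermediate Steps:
z(Z, f) = -2 + 6*f
c = 229/3 (c = (155 - 1*(-74))/3 = (155 + 74)/3 = (⅓)*229 = 229/3 ≈ 76.333)
(c + z(12, -6))² = (229/3 + (-2 + 6*(-6)))² = (229/3 + (-2 - 36))² = (229/3 - 38)² = (115/3)² = 13225/9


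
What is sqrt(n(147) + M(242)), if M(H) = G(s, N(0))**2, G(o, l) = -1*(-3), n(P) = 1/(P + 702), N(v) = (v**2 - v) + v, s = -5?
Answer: sqrt(6488058)/849 ≈ 3.0002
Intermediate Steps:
N(v) = v**2
n(P) = 1/(702 + P)
G(o, l) = 3
M(H) = 9 (M(H) = 3**2 = 9)
sqrt(n(147) + M(242)) = sqrt(1/(702 + 147) + 9) = sqrt(1/849 + 9) = sqrt(7642/849) = sqrt(6488058)/849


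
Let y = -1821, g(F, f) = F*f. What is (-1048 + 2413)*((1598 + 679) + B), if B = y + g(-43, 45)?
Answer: -2018835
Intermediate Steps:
B = -3756 (B = -1821 - 43*45 = -1821 - 1935 = -3756)
(-1048 + 2413)*((1598 + 679) + B) = (-1048 + 2413)*((1598 + 679) - 3756) = 1365*(2277 - 3756) = 1365*(-1479) = -2018835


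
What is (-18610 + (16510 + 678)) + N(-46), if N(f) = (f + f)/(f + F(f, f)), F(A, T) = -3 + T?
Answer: -134998/95 ≈ -1421.0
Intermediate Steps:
N(f) = 2*f/(-3 + 2*f) (N(f) = (f + f)/(f + (-3 + f)) = (2*f)/(-3 + 2*f) = 2*f/(-3 + 2*f))
(-18610 + (16510 + 678)) + N(-46) = (-18610 + (16510 + 678)) + 2*(-46)/(-3 + 2*(-46)) = (-18610 + 17188) + 2*(-46)/(-3 - 92) = -1422 + 2*(-46)/(-95) = -1422 + 2*(-46)*(-1/95) = -1422 + 92/95 = -134998/95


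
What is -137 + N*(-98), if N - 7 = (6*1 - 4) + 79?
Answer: -8761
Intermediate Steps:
N = 88 (N = 7 + ((6*1 - 4) + 79) = 7 + ((6 - 4) + 79) = 7 + (2 + 79) = 7 + 81 = 88)
-137 + N*(-98) = -137 + 88*(-98) = -137 - 8624 = -8761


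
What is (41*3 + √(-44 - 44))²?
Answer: 15041 + 492*I*√22 ≈ 15041.0 + 2307.7*I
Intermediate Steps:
(41*3 + √(-44 - 44))² = (123 + √(-88))² = (123 + 2*I*√22)²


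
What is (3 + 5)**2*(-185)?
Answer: -11840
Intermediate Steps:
(3 + 5)**2*(-185) = 8**2*(-185) = 64*(-185) = -11840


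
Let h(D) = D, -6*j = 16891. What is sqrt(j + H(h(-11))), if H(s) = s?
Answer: I*sqrt(101742)/6 ≈ 53.162*I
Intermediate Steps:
j = -16891/6 (j = -1/6*16891 = -16891/6 ≈ -2815.2)
sqrt(j + H(h(-11))) = sqrt(-16891/6 - 11) = sqrt(-16957/6) = I*sqrt(101742)/6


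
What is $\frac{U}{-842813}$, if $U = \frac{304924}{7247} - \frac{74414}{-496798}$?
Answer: $- \frac{76012455805}{1517187759586589} \approx -5.0101 \cdot 10^{-5}$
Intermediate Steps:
$U = \frac{76012455805}{1800147553}$ ($U = 304924 \cdot \frac{1}{7247} - - \frac{37207}{248399} = \frac{304924}{7247} + \frac{37207}{248399} = \frac{76012455805}{1800147553} \approx 42.226$)
$\frac{U}{-842813} = \frac{76012455805}{1800147553 \left(-842813\right)} = \frac{76012455805}{1800147553} \left(- \frac{1}{842813}\right) = - \frac{76012455805}{1517187759586589}$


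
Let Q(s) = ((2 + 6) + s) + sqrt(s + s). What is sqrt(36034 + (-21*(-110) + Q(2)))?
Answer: 2*sqrt(9589) ≈ 195.85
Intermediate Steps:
Q(s) = 8 + s + sqrt(2)*sqrt(s) (Q(s) = (8 + s) + sqrt(2*s) = (8 + s) + sqrt(2)*sqrt(s) = 8 + s + sqrt(2)*sqrt(s))
sqrt(36034 + (-21*(-110) + Q(2))) = sqrt(36034 + (-21*(-110) + (8 + 2 + sqrt(2)*sqrt(2)))) = sqrt(36034 + (2310 + (8 + 2 + 2))) = sqrt(36034 + (2310 + 12)) = sqrt(36034 + 2322) = sqrt(38356) = 2*sqrt(9589)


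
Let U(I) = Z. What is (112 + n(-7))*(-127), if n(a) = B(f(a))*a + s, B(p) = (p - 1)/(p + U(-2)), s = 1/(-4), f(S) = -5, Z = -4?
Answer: -163195/12 ≈ -13600.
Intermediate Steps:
U(I) = -4
s = -1/4 (s = 1*(-1/4) = -1/4 ≈ -0.25000)
B(p) = (-1 + p)/(-4 + p) (B(p) = (p - 1)/(p - 4) = (-1 + p)/(-4 + p))
n(a) = -1/4 + 2*a/3 (n(a) = ((-1 - 5)/(-4 - 5))*a - 1/4 = (-6/(-9))*a - 1/4 = (-1/9*(-6))*a - 1/4 = 2*a/3 - 1/4 = -1/4 + 2*a/3)
(112 + n(-7))*(-127) = (112 + (-1/4 + (2/3)*(-7)))*(-127) = (112 + (-1/4 - 14/3))*(-127) = (112 - 59/12)*(-127) = (1285/12)*(-127) = -163195/12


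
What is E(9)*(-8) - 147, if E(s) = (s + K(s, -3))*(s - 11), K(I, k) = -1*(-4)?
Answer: 61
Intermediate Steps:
K(I, k) = 4
E(s) = (-11 + s)*(4 + s) (E(s) = (s + 4)*(s - 11) = (4 + s)*(-11 + s) = (-11 + s)*(4 + s))
E(9)*(-8) - 147 = (-44 + 9**2 - 7*9)*(-8) - 147 = (-44 + 81 - 63)*(-8) - 147 = -26*(-8) - 147 = 208 - 147 = 61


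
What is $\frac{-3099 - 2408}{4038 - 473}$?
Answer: $- \frac{5507}{3565} \approx -1.5447$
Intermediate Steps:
$\frac{-3099 - 2408}{4038 - 473} = - \frac{5507}{3565}$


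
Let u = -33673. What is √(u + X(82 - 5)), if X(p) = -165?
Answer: I*√33838 ≈ 183.95*I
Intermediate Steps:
√(u + X(82 - 5)) = √(-33673 - 165) = √(-33838) = I*√33838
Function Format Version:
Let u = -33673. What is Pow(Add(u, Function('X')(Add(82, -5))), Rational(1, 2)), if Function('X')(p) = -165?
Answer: Mul(I, Pow(33838, Rational(1, 2))) ≈ Mul(183.95, I)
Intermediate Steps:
Pow(Add(u, Function('X')(Add(82, -5))), Rational(1, 2)) = Pow(Add(-33673, -165), Rational(1, 2)) = Pow(-33838, Rational(1, 2)) = Mul(I, Pow(33838, Rational(1, 2)))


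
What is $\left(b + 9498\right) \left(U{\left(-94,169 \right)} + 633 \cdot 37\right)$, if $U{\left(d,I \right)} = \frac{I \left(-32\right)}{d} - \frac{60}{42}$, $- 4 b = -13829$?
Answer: $\frac{57180527701}{188} \approx 3.0415 \cdot 10^{8}$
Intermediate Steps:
$b = \frac{13829}{4}$ ($b = \left(- \frac{1}{4}\right) \left(-13829\right) = \frac{13829}{4} \approx 3457.3$)
$U{\left(d,I \right)} = - \frac{10}{7} - \frac{32 I}{d}$ ($U{\left(d,I \right)} = \frac{\left(-32\right) I}{d} - \frac{10}{7} = - \frac{32 I}{d} - \frac{10}{7} = - \frac{10}{7} - \frac{32 I}{d}$)
$\left(b + 9498\right) \left(U{\left(-94,169 \right)} + 633 \cdot 37\right) = \left(\frac{13829}{4} + 9498\right) \left(\left(- \frac{10}{7} - \frac{5408}{-94}\right) + 633 \cdot 37\right) = \frac{51821 \left(\left(- \frac{10}{7} - 5408 \left(- \frac{1}{94}\right)\right) + 23421\right)}{4} = \frac{51821 \left(\left(- \frac{10}{7} + \frac{2704}{47}\right) + 23421\right)}{4} = \frac{51821 \left(\frac{18458}{329} + 23421\right)}{4} = \frac{51821}{4} \cdot \frac{7723967}{329} = \frac{57180527701}{188}$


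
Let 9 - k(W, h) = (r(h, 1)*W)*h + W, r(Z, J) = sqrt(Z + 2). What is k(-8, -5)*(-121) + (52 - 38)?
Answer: -2043 + 4840*I*sqrt(3) ≈ -2043.0 + 8383.1*I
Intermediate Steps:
r(Z, J) = sqrt(2 + Z)
k(W, h) = 9 - W - W*h*sqrt(2 + h) (k(W, h) = 9 - ((sqrt(2 + h)*W)*h + W) = 9 - ((W*sqrt(2 + h))*h + W) = 9 - (W*h*sqrt(2 + h) + W) = 9 - (W + W*h*sqrt(2 + h)) = 9 + (-W - W*h*sqrt(2 + h)) = 9 - W - W*h*sqrt(2 + h))
k(-8, -5)*(-121) + (52 - 38) = (9 - 1*(-8) - 1*(-8)*(-5)*sqrt(2 - 5))*(-121) + (52 - 38) = (9 + 8 - 1*(-8)*(-5)*sqrt(-3))*(-121) + 14 = (9 + 8 - 1*(-8)*(-5)*I*sqrt(3))*(-121) + 14 = (9 + 8 - 40*I*sqrt(3))*(-121) + 14 = (17 - 40*I*sqrt(3))*(-121) + 14 = (-2057 + 4840*I*sqrt(3)) + 14 = -2043 + 4840*I*sqrt(3)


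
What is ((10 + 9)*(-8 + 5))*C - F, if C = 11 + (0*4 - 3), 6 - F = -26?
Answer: -488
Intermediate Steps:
F = 32 (F = 6 - 1*(-26) = 6 + 26 = 32)
C = 8 (C = 11 + (0 - 3) = 11 - 3 = 8)
((10 + 9)*(-8 + 5))*C - F = ((10 + 9)*(-8 + 5))*8 - 1*32 = (19*(-3))*8 - 32 = -57*8 - 32 = -456 - 32 = -488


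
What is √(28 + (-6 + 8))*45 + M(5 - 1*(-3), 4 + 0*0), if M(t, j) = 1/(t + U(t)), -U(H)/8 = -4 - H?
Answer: 1/104 + 45*√30 ≈ 246.48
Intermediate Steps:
U(H) = 32 + 8*H (U(H) = -8*(-4 - H) = 32 + 8*H)
M(t, j) = 1/(32 + 9*t) (M(t, j) = 1/(t + (32 + 8*t)) = 1/(32 + 9*t))
√(28 + (-6 + 8))*45 + M(5 - 1*(-3), 4 + 0*0) = √(28 + (-6 + 8))*45 + 1/(32 + 9*(5 - 1*(-3))) = √(28 + 2)*45 + 1/(32 + 9*(5 + 3)) = √30*45 + 1/(32 + 9*8) = 45*√30 + 1/(32 + 72) = 45*√30 + 1/104 = 1/104 + 45*√30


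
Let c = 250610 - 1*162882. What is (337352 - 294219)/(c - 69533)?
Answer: 43133/18195 ≈ 2.3706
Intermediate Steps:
c = 87728 (c = 250610 - 162882 = 87728)
(337352 - 294219)/(c - 69533) = (337352 - 294219)/(87728 - 69533) = 43133/18195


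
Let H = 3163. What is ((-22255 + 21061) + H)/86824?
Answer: 1969/86824 ≈ 0.022678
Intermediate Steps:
((-22255 + 21061) + H)/86824 = ((-22255 + 21061) + 3163)/86824 = (-1194 + 3163)*(1/86824) = 1969*(1/86824) = 1969/86824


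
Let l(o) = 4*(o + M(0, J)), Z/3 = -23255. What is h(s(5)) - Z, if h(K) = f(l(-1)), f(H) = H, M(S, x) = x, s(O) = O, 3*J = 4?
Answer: 209299/3 ≈ 69766.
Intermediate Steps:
J = 4/3 (J = (⅓)*4 = 4/3 ≈ 1.3333)
Z = -69765 (Z = 3*(-23255) = -69765)
l(o) = 16/3 + 4*o (l(o) = 4*(o + 4/3) = 4*(4/3 + o) = 16/3 + 4*o)
h(K) = 4/3 (h(K) = 16/3 + 4*(-1) = 16/3 - 4 = 4/3)
h(s(5)) - Z = 4/3 - 1*(-69765) = 4/3 + 69765 = 209299/3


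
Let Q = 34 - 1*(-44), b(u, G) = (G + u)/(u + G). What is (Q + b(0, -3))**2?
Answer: 6241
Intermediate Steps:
b(u, G) = 1 (b(u, G) = (G + u)/(G + u) = 1)
Q = 78 (Q = 34 + 44 = 78)
(Q + b(0, -3))**2 = (78 + 1)**2 = 79**2 = 6241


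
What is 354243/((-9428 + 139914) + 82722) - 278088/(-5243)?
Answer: 61147882353/1117849544 ≈ 54.701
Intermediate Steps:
354243/((-9428 + 139914) + 82722) - 278088/(-5243) = 354243/(130486 + 82722) - 278088*(-1/5243) = 354243/213208 + 278088/5243 = 61147882353/1117849544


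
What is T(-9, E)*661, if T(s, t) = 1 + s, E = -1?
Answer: -5288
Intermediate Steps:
T(-9, E)*661 = (1 - 9)*661 = -8*661 = -5288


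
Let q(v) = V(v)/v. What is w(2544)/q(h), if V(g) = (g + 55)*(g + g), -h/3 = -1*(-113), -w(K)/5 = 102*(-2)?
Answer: -255/142 ≈ -1.7958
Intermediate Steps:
w(K) = 1020 (w(K) = -510*(-2) = -5*(-204) = 1020)
h = -339 (h = -(-3)*(-113) = -3*113 = -339)
V(g) = 2*g*(55 + g) (V(g) = (55 + g)*(2*g) = 2*g*(55 + g))
q(v) = 110 + 2*v (q(v) = (2*v*(55 + v))/v = 110 + 2*v)
w(2544)/q(h) = 1020/(110 + 2*(-339)) = 1020/(110 - 678) = 1020/(-568) = 1020*(-1/568) = -255/142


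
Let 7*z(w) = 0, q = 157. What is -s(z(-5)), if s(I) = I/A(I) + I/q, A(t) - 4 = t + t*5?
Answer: 0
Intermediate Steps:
A(t) = 4 + 6*t (A(t) = 4 + (t + t*5) = 4 + (t + 5*t) = 4 + 6*t)
z(w) = 0 (z(w) = (1/7)*0 = 0)
s(I) = I/157 + I/(4 + 6*I) (s(I) = I/(4 + 6*I) + I/157 = I/157 + I/(4 + 6*I))
-s(z(-5)) = -0*(161 + 6*0)/(314*(2 + 3*0)) = -0*(161 + 0)/(314*(2 + 0)) = -0*161/(314*2) = -1*0 = 0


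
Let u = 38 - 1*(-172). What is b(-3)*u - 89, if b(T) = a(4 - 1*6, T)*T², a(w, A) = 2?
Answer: 3691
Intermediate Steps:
b(T) = 2*T²
u = 210 (u = 38 + 172 = 210)
b(-3)*u - 89 = (2*(-3)²)*210 - 89 = (2*9)*210 - 89 = 18*210 - 89 = 3780 - 89 = 3691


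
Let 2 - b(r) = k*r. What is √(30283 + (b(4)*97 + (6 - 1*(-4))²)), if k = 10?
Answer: √26697 ≈ 163.39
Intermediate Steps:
b(r) = 2 - 10*r
√(30283 + (b(4)*97 + (6 - 1*(-4))²)) = √(30283 + ((2 - 10*4)*97 + (6 - 1*(-4))²)) = √(30283 + ((2 - 40)*97 + (6 + 4)²)) = √(30283 + (-38*97 + 10²)) = √(30283 + (-3686 + 100)) = √(30283 - 3586) = √26697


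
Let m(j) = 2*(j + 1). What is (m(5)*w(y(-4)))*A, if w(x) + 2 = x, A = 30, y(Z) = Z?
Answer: -2160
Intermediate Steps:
m(j) = 2 + 2*j (m(j) = 2*(1 + j) = 2 + 2*j)
w(x) = -2 + x
(m(5)*w(y(-4)))*A = ((2 + 2*5)*(-2 - 4))*30 = ((2 + 10)*(-6))*30 = (12*(-6))*30 = -72*30 = -2160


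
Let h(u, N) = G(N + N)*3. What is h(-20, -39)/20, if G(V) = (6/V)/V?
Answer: 1/6760 ≈ 0.00014793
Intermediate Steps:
G(V) = 6/V²
h(u, N) = 9/(2*N²) (h(u, N) = (6/(N + N)²)*3 = (6/(2*N)²)*3 = (6*(1/(4*N²)))*3 = (3/(2*N²))*3 = 9/(2*N²))
h(-20, -39)/20 = ((9/2)/(-39)²)/20 = ((9/2)*(1/1521))*(1/20) = (1/338)*(1/20) = 1/6760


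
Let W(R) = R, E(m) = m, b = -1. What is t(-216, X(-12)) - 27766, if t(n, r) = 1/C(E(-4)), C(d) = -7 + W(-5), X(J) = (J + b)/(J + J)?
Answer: -333193/12 ≈ -27766.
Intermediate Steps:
X(J) = (-1 + J)/(2*J) (X(J) = (J - 1)/(J + J) = (-1 + J)/((2*J)) = (-1 + J)*(1/(2*J)) = (-1 + J)/(2*J))
C(d) = -12 (C(d) = -7 - 5 = -12)
t(n, r) = -1/12 (t(n, r) = 1/(-12) = -1/12)
t(-216, X(-12)) - 27766 = -1/12 - 27766 = -333193/12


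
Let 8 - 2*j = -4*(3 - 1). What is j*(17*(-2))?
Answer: -272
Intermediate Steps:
j = 8 (j = 4 - (-2)*(3 - 1) = 4 - (-2)*2 = 4 - ½*(-8) = 4 + 4 = 8)
j*(17*(-2)) = 8*(17*(-2)) = 8*(-34) = -272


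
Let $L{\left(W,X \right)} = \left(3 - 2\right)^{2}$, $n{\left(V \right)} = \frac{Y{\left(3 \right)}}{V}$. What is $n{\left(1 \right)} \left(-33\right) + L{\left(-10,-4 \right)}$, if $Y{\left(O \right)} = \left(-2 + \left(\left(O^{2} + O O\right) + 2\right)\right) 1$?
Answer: $-593$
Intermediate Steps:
$Y{\left(O \right)} = 2 O^{2}$ ($Y{\left(O \right)} = \left(-2 + \left(\left(O^{2} + O^{2}\right) + 2\right)\right) 1 = \left(-2 + \left(2 O^{2} + 2\right)\right) 1 = \left(-2 + \left(2 + 2 O^{2}\right)\right) 1 = 2 O^{2} \cdot 1 = 2 O^{2}$)
$n{\left(V \right)} = \frac{18}{V}$ ($n{\left(V \right)} = \frac{2 \cdot 3^{2}}{V} = \frac{2 \cdot 9}{V} = \frac{18}{V}$)
$L{\left(W,X \right)} = 1$ ($L{\left(W,X \right)} = 1^{2} = 1$)
$n{\left(1 \right)} \left(-33\right) + L{\left(-10,-4 \right)} = \frac{18}{1} \left(-33\right) + 1 = 18 \cdot 1 \left(-33\right) + 1 = 18 \left(-33\right) + 1 = -594 + 1 = -593$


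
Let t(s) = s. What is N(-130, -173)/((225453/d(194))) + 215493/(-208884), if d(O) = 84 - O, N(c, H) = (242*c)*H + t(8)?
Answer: -13900470471161/5232613828 ≈ -2656.5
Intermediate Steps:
N(c, H) = 8 + 242*H*c (N(c, H) = (242*c)*H + 8 = 242*H*c + 8 = 8 + 242*H*c)
N(-130, -173)/((225453/d(194))) + 215493/(-208884) = (8 + 242*(-173)*(-130))/((225453/(84 - 1*194))) + 215493/(-208884) = (8 + 5442580)/((225453/(84 - 194))) + 215493*(-1/208884) = 5442588/((225453/(-110))) - 71831/69628 = 5442588/((225453*(-1/110))) - 71831/69628 = 5442588/(-225453/110) - 71831/69628 = 5442588*(-110/225453) - 71831/69628 = -199561560/75151 - 71831/69628 = -13900470471161/5232613828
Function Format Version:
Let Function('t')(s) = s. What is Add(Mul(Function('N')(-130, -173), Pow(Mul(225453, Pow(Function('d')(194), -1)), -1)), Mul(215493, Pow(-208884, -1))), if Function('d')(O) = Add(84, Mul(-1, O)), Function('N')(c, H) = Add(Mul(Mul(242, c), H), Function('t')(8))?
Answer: Rational(-13900470471161, 5232613828) ≈ -2656.5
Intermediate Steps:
Function('N')(c, H) = Add(8, Mul(242, H, c)) (Function('N')(c, H) = Add(Mul(Mul(242, c), H), 8) = Add(Mul(242, H, c), 8) = Add(8, Mul(242, H, c)))
Add(Mul(Function('N')(-130, -173), Pow(Mul(225453, Pow(Function('d')(194), -1)), -1)), Mul(215493, Pow(-208884, -1))) = Add(Mul(Add(8, Mul(242, -173, -130)), Pow(Mul(225453, Pow(Add(84, Mul(-1, 194)), -1)), -1)), Mul(215493, Pow(-208884, -1))) = Add(Mul(Add(8, 5442580), Pow(Mul(225453, Pow(Add(84, -194), -1)), -1)), Mul(215493, Rational(-1, 208884))) = Add(Mul(5442588, Pow(Mul(225453, Pow(-110, -1)), -1)), Rational(-71831, 69628)) = Add(Mul(5442588, Pow(Mul(225453, Rational(-1, 110)), -1)), Rational(-71831, 69628)) = Add(Mul(5442588, Pow(Rational(-225453, 110), -1)), Rational(-71831, 69628)) = Add(Mul(5442588, Rational(-110, 225453)), Rational(-71831, 69628)) = Add(Rational(-199561560, 75151), Rational(-71831, 69628)) = Rational(-13900470471161, 5232613828)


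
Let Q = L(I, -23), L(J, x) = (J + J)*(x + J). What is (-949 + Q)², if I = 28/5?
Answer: 817788409/625 ≈ 1.3085e+6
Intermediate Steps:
I = 28/5 (I = 28*(⅕) = 28/5 ≈ 5.6000)
L(J, x) = 2*J*(J + x) (L(J, x) = (2*J)*(J + x) = 2*J*(J + x))
Q = -4872/25 (Q = 2*(28/5)*(28/5 - 23) = 2*(28/5)*(-87/5) = -4872/25 ≈ -194.88)
(-949 + Q)² = (-949 - 4872/25)² = (-28597/25)² = 817788409/625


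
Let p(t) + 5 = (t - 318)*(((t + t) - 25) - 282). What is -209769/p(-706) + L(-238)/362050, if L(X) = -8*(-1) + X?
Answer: -7635172418/63729887455 ≈ -0.11981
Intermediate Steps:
L(X) = 8 + X
p(t) = -5 + (-318 + t)*(-307 + 2*t) (p(t) = -5 + (t - 318)*(((t + t) - 25) - 282) = -5 + (-318 + t)*((2*t - 25) - 282) = -5 + (-318 + t)*((-25 + 2*t) - 282) = -5 + (-318 + t)*(-307 + 2*t))
-209769/p(-706) + L(-238)/362050 = -209769/(97621 - 943*(-706) + 2*(-706)²) + (8 - 238)/362050 = -209769/(97621 + 665758 + 2*498436) - 230*1/362050 = -209769/(97621 + 665758 + 996872) - 23/36205 = -209769/1760251 - 23/36205 = -7635172418/63729887455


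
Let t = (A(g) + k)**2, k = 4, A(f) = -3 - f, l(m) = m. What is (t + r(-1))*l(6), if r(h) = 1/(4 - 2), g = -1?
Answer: 27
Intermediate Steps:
r(h) = 1/2
t = 4 (t = ((-3 - 1*(-1)) + 4)**2 = ((-3 + 1) + 4)**2 = (-2 + 4)**2 = 2**2 = 4)
(t + r(-1))*l(6) = (4 + 1/2)*6 = (9/2)*6 = 27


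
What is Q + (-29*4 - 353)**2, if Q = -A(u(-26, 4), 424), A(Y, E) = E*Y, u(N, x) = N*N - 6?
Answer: -64119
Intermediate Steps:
u(N, x) = -6 + N**2 (u(N, x) = N**2 - 6 = -6 + N**2)
Q = -284080 (Q = -424*(-6 + (-26)**2) = -424*(-6 + 676) = -424*670 = -1*284080 = -284080)
Q + (-29*4 - 353)**2 = -284080 + (-29*4 - 353)**2 = -284080 + (-116 - 353)**2 = -284080 + (-469)**2 = -284080 + 219961 = -64119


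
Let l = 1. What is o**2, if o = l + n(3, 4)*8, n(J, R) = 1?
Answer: 81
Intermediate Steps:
o = 9 (o = 1 + 1*8 = 1 + 8 = 9)
o**2 = 9**2 = 81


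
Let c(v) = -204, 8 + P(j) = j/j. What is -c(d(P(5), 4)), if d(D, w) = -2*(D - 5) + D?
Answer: 204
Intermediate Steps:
P(j) = -7 (P(j) = -8 + j/j = -8 + 1 = -7)
d(D, w) = 10 - D (d(D, w) = -2*(-5 + D) + D = (10 - 2*D) + D = 10 - D)
-c(d(P(5), 4)) = -1*(-204) = 204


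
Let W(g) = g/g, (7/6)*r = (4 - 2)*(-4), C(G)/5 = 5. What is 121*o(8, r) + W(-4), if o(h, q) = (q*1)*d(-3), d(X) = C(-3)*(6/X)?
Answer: 290407/7 ≈ 41487.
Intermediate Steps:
C(G) = 25 (C(G) = 5*5 = 25)
r = -48/7 (r = 6*((4 - 2)*(-4))/7 = 6*(2*(-4))/7 = (6/7)*(-8) = -48/7 ≈ -6.8571)
W(g) = 1
d(X) = 150/X (d(X) = 25*(6/X) = 150/X)
o(h, q) = -50*q (o(h, q) = (q*1)*(150/(-3)) = q*(150*(-⅓)) = q*(-50) = -50*q)
121*o(8, r) + W(-4) = 121*(-50*(-48/7)) + 1 = 121*(2400/7) + 1 = 290400/7 + 1 = 290407/7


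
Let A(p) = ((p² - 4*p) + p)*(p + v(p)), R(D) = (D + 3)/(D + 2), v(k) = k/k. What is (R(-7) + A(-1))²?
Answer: 16/25 ≈ 0.64000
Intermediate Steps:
v(k) = 1
R(D) = (3 + D)/(2 + D)
A(p) = (1 + p)*(p² - 3*p) (A(p) = ((p² - 4*p) + p)*(p + 1) = (p² - 3*p)*(1 + p) = (1 + p)*(p² - 3*p))
(R(-7) + A(-1))² = ((3 - 7)/(2 - 7) - (-3 + (-1)² - 2*(-1)))² = (-4/(-5) - (-3 + 1 + 2))² = (-⅕*(-4) - 1*0)² = (⅘ + 0)² = (⅘)² = 16/25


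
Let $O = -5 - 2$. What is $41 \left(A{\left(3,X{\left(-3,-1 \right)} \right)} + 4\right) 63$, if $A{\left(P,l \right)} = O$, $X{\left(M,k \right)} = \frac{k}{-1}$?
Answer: $-7749$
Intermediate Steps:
$X{\left(M,k \right)} = - k$ ($X{\left(M,k \right)} = k \left(-1\right) = - k$)
$O = -7$
$A{\left(P,l \right)} = -7$
$41 \left(A{\left(3,X{\left(-3,-1 \right)} \right)} + 4\right) 63 = 41 \left(-7 + 4\right) 63 = 41 \left(\left(-3\right) 63\right) = 41 \left(-189\right) = -7749$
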